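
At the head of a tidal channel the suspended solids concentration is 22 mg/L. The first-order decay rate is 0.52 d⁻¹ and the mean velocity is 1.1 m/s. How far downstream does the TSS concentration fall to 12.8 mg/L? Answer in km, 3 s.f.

From C = C₀·e^(−kt), t = ln(C₀/C)/k = ln(22/12.8)/0.52 = 0.5416/0.52 = 1.042 d.
Distance = v·t = 1.1 m/s × 8.999e+04 s = 9.899e+04 m = 98.99 km.

99.0 km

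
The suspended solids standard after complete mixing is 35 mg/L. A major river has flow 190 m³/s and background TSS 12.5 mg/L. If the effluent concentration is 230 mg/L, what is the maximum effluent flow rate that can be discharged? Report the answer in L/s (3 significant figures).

21900 L/s

Mass balance at complete mixing: C_std·(Q_w + Q_r) = Q_w·C_e + Q_r·C_b.
Rearranging, Q_w = Q_r·(C_std − C_b)/(C_e − C_std) = 190·(35 − 12.5) / (230 − 35) = 21.92 m³/s.
= 2.192e+04 L/s.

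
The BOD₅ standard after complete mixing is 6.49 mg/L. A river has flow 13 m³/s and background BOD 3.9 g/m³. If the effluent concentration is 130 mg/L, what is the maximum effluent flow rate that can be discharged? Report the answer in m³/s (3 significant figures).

Mass balance at complete mixing: C_std·(Q_w + Q_r) = Q_w·C_e + Q_r·C_b.
Rearranging, Q_w = Q_r·(C_std − C_b)/(C_e − C_std) = 13·(6.49 − 3.9) / (130 − 6.49) = 0.2726 m³/s.

0.273 m³/s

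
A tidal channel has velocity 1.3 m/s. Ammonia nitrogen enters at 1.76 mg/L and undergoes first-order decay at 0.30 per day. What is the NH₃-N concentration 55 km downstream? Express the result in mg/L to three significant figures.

1.52 mg/L

Travel time t = 55 km / 1.3 m/s = 5.5e+04/1.3 = 4.231e+04 s = 0.4897 d.
First-order decay: C = 1.76·exp(−0.30·0.4897) = 1.76·0.8634 = 1.52 mg/L.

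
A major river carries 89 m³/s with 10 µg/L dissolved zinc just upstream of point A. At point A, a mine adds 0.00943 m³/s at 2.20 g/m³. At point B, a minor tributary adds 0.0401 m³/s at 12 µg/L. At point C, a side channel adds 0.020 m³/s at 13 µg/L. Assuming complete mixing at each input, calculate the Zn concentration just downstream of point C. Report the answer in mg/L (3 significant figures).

10 µg/L = 0.01 mg/L.
After input A: C = (89·0.01 + 0.00943·2.2) / 89.01 = 0.01023 mg/L.
12 µg/L = 0.012 mg/L.
After input B: C = (89.01·0.01023 + 0.0401·0.012) / 89.05 = 0.01023 mg/L.
13 µg/L = 0.013 mg/L.
After input C: C = (89.05·0.01023 + 0.02·0.013) / 89.07 = 0.01023 mg/L.

0.0102 mg/L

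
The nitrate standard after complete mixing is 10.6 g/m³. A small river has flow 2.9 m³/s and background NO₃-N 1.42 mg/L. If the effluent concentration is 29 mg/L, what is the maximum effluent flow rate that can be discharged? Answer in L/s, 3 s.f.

1450 L/s

Mass balance at complete mixing: C_std·(Q_w + Q_r) = Q_w·C_e + Q_r·C_b.
Rearranging, Q_w = Q_r·(C_std − C_b)/(C_e − C_std) = 2.9·(10.6 − 1.42) / (29 − 10.6) = 1.447 m³/s.
= 1447 L/s.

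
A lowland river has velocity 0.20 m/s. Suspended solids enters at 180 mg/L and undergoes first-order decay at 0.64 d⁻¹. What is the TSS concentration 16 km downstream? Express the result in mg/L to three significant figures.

Travel time t = 16 km / 0.20 m/s = 1.6e+04/0.20 = 8e+04 s = 0.9259 d.
First-order decay: C = 180·exp(−0.64·0.9259) = 180·0.5529 = 99.52 mg/L.

99.5 mg/L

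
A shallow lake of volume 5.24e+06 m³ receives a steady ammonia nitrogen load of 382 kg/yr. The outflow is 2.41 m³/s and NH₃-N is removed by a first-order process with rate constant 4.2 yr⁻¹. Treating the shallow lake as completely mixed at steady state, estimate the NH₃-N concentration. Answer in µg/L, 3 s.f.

3.90 µg/L

Outflow Q = 2.41 m³/s × 3.156e+07 s/yr = 7.605e+07 m³/yr.
Steady-state CSTR mass balance: W = Q·C + k·V·C, so C = W/(Q + kV).
Q + kV = 7.605e+07 + 4.2·5.24e+06 = 9.806e+07 m³/yr.
C = 382/9.806e+07 = 3.896e-06 kg/m³ = 0.003896 mg/L = 3.896 µg/L.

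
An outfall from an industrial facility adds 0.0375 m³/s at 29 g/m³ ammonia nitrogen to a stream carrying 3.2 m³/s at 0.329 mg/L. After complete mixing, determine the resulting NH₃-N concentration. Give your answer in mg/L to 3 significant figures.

By mass balance at complete mixing, C = (0.0375·29 + 3.2·0.329) / (0.0375 + 3.2) = 2.14/3.238 = 0.6611 mg/L.

0.661 mg/L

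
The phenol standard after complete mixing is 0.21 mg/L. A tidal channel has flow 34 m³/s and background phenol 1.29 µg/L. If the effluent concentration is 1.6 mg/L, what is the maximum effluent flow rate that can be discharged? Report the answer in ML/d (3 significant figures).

1.29 µg/L = 0.00129 mg/L.
Mass balance at complete mixing: C_std·(Q_w + Q_r) = Q_w·C_e + Q_r·C_b.
Rearranging, Q_w = Q_r·(C_std − C_b)/(C_e − C_std) = 34·(0.21 − 0.00129) / (1.6 − 0.21) = 5.105 m³/s.
= 441.1 ML/d.

441 ML/d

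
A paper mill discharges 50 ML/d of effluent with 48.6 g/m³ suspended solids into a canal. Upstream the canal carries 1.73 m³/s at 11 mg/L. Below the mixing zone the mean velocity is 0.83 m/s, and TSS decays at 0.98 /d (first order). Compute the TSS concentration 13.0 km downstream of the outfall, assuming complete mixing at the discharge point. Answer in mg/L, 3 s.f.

17.1 mg/L

50 ML/d = 0.5787 m³/s.
After complete mixing, C₀ = (0.5787·48.6 + 1.73·11) / 2.309 = 20.42 mg/L.
Travel time t = 1.3e+04 m / 0.83 m/s = 1.566e+04 s = 0.1813 d.
C = 20.42·exp(−0.98·0.1813) = 20.42·0.8372 = 17.1 mg/L.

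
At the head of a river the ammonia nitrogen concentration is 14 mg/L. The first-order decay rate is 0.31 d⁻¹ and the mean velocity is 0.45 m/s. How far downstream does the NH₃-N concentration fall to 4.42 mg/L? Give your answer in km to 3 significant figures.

145 km

From C = C₀·e^(−kt), t = ln(C₀/C)/k = ln(14/4.42)/0.31 = 1.153/0.31 = 3.719 d.
Distance = v·t = 0.45 m/s × 3.213e+05 s = 1.446e+05 m = 144.6 km.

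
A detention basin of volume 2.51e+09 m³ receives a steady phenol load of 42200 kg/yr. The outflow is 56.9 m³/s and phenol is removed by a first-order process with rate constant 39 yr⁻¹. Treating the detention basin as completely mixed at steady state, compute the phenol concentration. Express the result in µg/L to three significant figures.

Outflow Q = 56.9 m³/s × 3.156e+07 s/yr = 1.796e+09 m³/yr.
Steady-state CSTR mass balance: W = Q·C + k·V·C, so C = W/(Q + kV).
Q + kV = 1.796e+09 + 39·2.51e+09 = 9.969e+10 m³/yr.
C = 42200/9.969e+10 = 4.233e-07 kg/m³ = 0.0004233 mg/L = 0.4233 µg/L.

0.423 µg/L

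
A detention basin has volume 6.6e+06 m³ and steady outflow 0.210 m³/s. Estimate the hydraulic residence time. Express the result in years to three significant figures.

0.996 yr

Q = 0.210 m³/s × 3.156e+07 s/yr = 6.627e+06 m³/yr.
Hydraulic residence time τ = V/Q = 6.6e+06/6.627e+06 = 0.9959 yr.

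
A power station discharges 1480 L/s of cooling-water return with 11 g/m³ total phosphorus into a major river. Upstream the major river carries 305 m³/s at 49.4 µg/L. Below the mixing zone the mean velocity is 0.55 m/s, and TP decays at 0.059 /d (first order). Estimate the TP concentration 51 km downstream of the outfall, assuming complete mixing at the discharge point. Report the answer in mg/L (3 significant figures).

1480 L/s = 1.48 m³/s.
49.4 µg/L = 0.0494 mg/L.
After complete mixing, C₀ = (1.48·11 + 305·0.0494) / 306.5 = 0.1023 mg/L.
Travel time t = 5.1e+04 m / 0.55 m/s = 9.273e+04 s = 1.073 d.
C = 0.1023·exp(−0.059·1.073) = 0.1023·0.9386 = 0.09601 mg/L.

0.0960 mg/L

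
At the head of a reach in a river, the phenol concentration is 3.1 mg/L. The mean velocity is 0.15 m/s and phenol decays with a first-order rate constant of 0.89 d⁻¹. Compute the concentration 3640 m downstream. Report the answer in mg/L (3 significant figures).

2.41 mg/L

Travel time t = 3640 m / 0.15 m/s = 3640/0.15 = 2.427e+04 s = 0.2809 d.
First-order decay: C = 3.1·exp(−0.89·0.2809) = 3.1·0.7788 = 2.414 mg/L.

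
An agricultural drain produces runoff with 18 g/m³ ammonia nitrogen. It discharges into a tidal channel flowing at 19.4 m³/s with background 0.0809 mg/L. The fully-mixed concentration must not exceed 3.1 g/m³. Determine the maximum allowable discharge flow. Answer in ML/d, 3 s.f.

340 ML/d

Mass balance at complete mixing: C_std·(Q_w + Q_r) = Q_w·C_e + Q_r·C_b.
Rearranging, Q_w = Q_r·(C_std − C_b)/(C_e − C_std) = 19.4·(3.1 − 0.0809) / (18 − 3.1) = 3.931 m³/s.
= 339.6 ML/d.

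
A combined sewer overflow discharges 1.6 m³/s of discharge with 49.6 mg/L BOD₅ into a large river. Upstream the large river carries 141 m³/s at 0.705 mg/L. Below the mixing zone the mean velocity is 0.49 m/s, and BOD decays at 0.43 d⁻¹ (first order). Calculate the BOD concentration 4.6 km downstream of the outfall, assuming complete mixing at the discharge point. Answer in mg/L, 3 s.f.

After complete mixing, C₀ = (1.6·49.6 + 141·0.705) / 142.6 = 1.254 mg/L.
Travel time t = 4600 m / 0.49 m/s = 9388 s = 0.1087 d.
C = 1.254·exp(−0.43·0.1087) = 1.254·0.9544 = 1.196 mg/L.

1.20 mg/L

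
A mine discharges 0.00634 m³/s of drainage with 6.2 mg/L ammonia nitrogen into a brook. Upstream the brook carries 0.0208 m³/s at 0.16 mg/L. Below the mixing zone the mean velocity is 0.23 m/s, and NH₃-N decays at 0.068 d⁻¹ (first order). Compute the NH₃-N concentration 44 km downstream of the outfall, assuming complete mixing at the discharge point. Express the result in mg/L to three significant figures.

After complete mixing, C₀ = (0.00634·6.2 + 0.0208·0.16) / 0.02714 = 1.571 mg/L.
Travel time t = 4.4e+04 m / 0.23 m/s = 1.913e+05 s = 2.214 d.
C = 1.571·exp(−0.068·2.214) = 1.571·0.8602 = 1.351 mg/L.

1.35 mg/L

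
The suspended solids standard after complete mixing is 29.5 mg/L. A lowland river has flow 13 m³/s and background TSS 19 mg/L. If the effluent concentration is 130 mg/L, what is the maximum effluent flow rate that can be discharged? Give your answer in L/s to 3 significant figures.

1360 L/s

Mass balance at complete mixing: C_std·(Q_w + Q_r) = Q_w·C_e + Q_r·C_b.
Rearranging, Q_w = Q_r·(C_std − C_b)/(C_e − C_std) = 13·(29.5 − 19) / (130 − 29.5) = 1.358 m³/s.
= 1358 L/s.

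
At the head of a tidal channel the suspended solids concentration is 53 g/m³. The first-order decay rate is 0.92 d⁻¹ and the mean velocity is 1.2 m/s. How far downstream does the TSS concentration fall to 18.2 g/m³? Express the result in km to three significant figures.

120 km

From C = C₀·e^(−kt), t = ln(C₀/C)/k = ln(53/18.2)/0.92 = 1.069/0.92 = 1.162 d.
Distance = v·t = 1.2 m/s × 1.004e+05 s = 1.205e+05 m = 120.5 km.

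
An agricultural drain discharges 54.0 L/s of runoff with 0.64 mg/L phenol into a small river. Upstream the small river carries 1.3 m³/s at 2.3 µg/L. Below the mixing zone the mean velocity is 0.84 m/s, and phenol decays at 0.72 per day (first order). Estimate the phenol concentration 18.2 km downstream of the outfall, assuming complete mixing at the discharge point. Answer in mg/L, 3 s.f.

0.0232 mg/L

54.0 L/s = 0.054 m³/s.
2.3 µg/L = 0.0023 mg/L.
After complete mixing, C₀ = (0.054·0.64 + 1.3·0.0023) / 1.354 = 0.02773 mg/L.
Travel time t = 1.82e+04 m / 0.84 m/s = 2.167e+04 s = 0.2508 d.
C = 0.02773·exp(−0.72·0.2508) = 0.02773·0.8348 = 0.02315 mg/L.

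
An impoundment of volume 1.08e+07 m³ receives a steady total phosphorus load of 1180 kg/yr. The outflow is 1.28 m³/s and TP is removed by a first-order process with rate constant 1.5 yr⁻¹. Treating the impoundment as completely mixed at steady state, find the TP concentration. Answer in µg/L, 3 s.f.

20.9 µg/L

Outflow Q = 1.28 m³/s × 3.156e+07 s/yr = 4.039e+07 m³/yr.
Steady-state CSTR mass balance: W = Q·C + k·V·C, so C = W/(Q + kV).
Q + kV = 4.039e+07 + 1.5·1.08e+07 = 5.659e+07 m³/yr.
C = 1180/5.659e+07 = 2.085e-05 kg/m³ = 0.02085 mg/L = 20.85 µg/L.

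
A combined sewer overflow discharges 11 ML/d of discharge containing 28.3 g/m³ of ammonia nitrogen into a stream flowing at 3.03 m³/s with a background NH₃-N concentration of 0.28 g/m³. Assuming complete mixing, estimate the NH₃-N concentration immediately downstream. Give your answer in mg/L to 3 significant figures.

1.41 mg/L

11 ML/d = 0.1273 m³/s.
Flow-weighted mixing gives C = (0.1273·28.3 + 3.03·0.28) / (0.1273 + 3.03) = 4.451/3.157 = 1.41 mg/L.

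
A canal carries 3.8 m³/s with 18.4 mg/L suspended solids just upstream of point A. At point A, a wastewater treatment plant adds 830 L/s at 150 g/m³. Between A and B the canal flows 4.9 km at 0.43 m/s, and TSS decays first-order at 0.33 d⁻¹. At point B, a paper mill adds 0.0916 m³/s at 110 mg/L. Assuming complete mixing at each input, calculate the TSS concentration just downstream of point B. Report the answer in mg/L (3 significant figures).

830 L/s = 0.83 m³/s.
After input A: C = (3.8·18.4 + 0.83·150) / 4.63 = 41.99 mg/L.
Over the 4.9 km reach to input B (t = 1.14e+04 s = 0.1319 d), decay gives C = 41.99·exp(−0.33·0.1319) = 40.2 mg/L.
After input B: C = (4.63·40.2 + 0.0916·110) / 4.722 = 41.56 mg/L.

41.6 mg/L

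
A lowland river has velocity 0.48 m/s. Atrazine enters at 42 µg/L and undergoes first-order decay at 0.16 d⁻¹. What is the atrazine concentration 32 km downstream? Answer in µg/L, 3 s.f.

37.1 µg/L

Travel time t = 32 km / 0.48 m/s = 3.2e+04/0.48 = 6.667e+04 s = 0.7716 d.
First-order decay: C = 42·exp(−0.16·0.7716) = 42·0.8839 = 37.12 µg/L.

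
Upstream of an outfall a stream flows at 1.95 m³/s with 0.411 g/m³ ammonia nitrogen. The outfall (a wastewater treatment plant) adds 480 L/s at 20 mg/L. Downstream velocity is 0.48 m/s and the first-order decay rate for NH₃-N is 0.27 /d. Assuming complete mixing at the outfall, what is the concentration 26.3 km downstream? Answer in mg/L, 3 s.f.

480 L/s = 0.48 m³/s.
After complete mixing, C₀ = (0.48·20 + 1.95·0.411) / 2.43 = 4.28 mg/L.
Travel time t = 2.63e+04 m / 0.48 m/s = 5.479e+04 s = 0.6342 d.
C = 4.28·exp(−0.27·0.6342) = 4.28·0.8426 = 3.607 mg/L.

3.61 mg/L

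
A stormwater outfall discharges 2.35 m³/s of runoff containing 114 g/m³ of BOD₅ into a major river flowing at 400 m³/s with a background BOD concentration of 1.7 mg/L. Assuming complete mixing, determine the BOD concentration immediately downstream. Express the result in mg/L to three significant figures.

2.36 mg/L

Flow-weighted mixing gives C = (2.35·114 + 400·1.7) / (2.35 + 400) = 947.9/402.4 = 2.356 mg/L.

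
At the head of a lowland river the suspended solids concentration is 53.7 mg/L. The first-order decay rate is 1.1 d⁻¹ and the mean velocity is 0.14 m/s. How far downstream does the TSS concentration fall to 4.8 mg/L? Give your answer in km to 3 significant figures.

From C = C₀·e^(−kt), t = ln(C₀/C)/k = ln(53.7/4.8)/1.1 = 2.415/1.1 = 2.195 d.
Distance = v·t = 0.14 m/s × 1.897e+05 s = 2.655e+04 m = 26.55 km.

26.6 km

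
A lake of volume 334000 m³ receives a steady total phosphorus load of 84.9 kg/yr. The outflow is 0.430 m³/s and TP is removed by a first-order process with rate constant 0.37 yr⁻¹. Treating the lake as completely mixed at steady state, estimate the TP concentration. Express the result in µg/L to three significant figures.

Outflow Q = 0.430 m³/s × 3.156e+07 s/yr = 1.357e+07 m³/yr.
Steady-state CSTR mass balance: W = Q·C + k·V·C, so C = W/(Q + kV).
Q + kV = 1.357e+07 + 0.37·334000 = 1.369e+07 m³/yr.
C = 84.9/1.369e+07 = 6.2e-06 kg/m³ = 0.0062 mg/L = 6.2 µg/L.

6.20 µg/L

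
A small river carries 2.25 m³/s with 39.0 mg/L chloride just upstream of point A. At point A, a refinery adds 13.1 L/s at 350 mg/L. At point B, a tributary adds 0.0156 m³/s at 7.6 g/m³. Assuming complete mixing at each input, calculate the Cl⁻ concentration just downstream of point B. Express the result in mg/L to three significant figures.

13.1 L/s = 0.0131 m³/s.
After input A: C = (2.25·39 + 0.0131·350) / 2.263 = 40.8 mg/L.
After input B: C = (2.263·40.8 + 0.0156·7.6) / 2.279 = 40.57 mg/L.

40.6 mg/L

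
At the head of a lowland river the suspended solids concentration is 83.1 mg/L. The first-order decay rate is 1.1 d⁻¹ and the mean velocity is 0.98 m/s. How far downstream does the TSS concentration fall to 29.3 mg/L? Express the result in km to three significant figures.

80.2 km

From C = C₀·e^(−kt), t = ln(C₀/C)/k = ln(83.1/29.3)/1.1 = 1.042/1.1 = 0.9477 d.
Distance = v·t = 0.98 m/s × 8.188e+04 s = 8.024e+04 m = 80.24 km.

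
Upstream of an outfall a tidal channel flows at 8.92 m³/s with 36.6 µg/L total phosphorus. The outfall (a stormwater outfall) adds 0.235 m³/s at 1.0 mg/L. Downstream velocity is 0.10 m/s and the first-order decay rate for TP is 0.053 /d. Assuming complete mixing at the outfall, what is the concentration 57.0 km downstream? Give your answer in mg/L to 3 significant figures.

0.0432 mg/L

36.6 µg/L = 0.0366 mg/L.
After complete mixing, C₀ = (0.235·1 + 8.92·0.0366) / 9.155 = 0.06133 mg/L.
Travel time t = 5.7e+04 m / 0.10 m/s = 5.7e+05 s = 6.597 d.
C = 0.06133·exp(−0.053·6.597) = 0.06133·0.7049 = 0.04323 mg/L.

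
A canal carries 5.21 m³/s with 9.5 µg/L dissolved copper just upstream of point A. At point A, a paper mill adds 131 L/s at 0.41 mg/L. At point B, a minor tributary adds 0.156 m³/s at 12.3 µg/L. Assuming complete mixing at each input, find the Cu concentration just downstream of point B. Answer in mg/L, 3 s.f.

0.0191 mg/L

9.5 µg/L = 0.0095 mg/L.
131 L/s = 0.131 m³/s.
After input A: C = (5.21·0.0095 + 0.131·0.41) / 5.341 = 0.01932 mg/L.
12.3 µg/L = 0.0123 mg/L.
After input B: C = (5.341·0.01932 + 0.156·0.0123) / 5.497 = 0.01912 mg/L.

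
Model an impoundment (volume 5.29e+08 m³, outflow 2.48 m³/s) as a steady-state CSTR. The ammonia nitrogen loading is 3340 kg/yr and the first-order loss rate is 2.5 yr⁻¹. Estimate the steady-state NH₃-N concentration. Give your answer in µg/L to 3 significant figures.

2.38 µg/L

Outflow Q = 2.48 m³/s × 3.156e+07 s/yr = 7.826e+07 m³/yr.
Steady-state CSTR mass balance: W = Q·C + k·V·C, so C = W/(Q + kV).
Q + kV = 7.826e+07 + 2.5·5.29e+08 = 1.401e+09 m³/yr.
C = 3340/1.401e+09 = 2.384e-06 kg/m³ = 0.002384 mg/L = 2.384 µg/L.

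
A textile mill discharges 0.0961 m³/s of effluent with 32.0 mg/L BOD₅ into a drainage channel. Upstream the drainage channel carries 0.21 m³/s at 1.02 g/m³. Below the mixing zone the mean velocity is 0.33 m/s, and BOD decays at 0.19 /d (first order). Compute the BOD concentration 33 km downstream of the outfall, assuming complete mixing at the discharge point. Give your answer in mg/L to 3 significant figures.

8.62 mg/L

After complete mixing, C₀ = (0.0961·32 + 0.21·1.02) / 0.3061 = 10.75 mg/L.
Travel time t = 3.3e+04 m / 0.33 m/s = 1e+05 s = 1.157 d.
C = 10.75·exp(−0.19·1.157) = 10.75·0.8026 = 8.625 mg/L.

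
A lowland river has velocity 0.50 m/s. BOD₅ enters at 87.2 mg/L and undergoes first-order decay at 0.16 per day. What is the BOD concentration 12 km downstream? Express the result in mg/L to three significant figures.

Travel time t = 12 km / 0.50 m/s = 1.2e+04/0.50 = 2.4e+04 s = 0.2778 d.
First-order decay: C = 87.2·exp(−0.16·0.2778) = 87.2·0.9565 = 83.41 mg/L.

83.4 mg/L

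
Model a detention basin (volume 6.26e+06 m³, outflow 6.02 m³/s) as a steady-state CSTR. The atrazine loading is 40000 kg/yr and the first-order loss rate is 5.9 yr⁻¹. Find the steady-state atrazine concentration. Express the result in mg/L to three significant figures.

Outflow Q = 6.02 m³/s × 3.156e+07 s/yr = 1.9e+08 m³/yr.
Steady-state CSTR mass balance: W = Q·C + k·V·C, so C = W/(Q + kV).
Q + kV = 1.9e+08 + 5.9·6.26e+06 = 2.269e+08 m³/yr.
C = 40000/2.269e+08 = 0.0001763 kg/m³ = 0.1763 mg/L.

0.176 mg/L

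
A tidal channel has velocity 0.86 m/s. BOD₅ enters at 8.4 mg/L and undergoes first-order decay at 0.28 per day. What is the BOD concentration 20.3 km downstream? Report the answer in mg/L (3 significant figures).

Travel time t = 20.3 km / 0.86 m/s = 2.03e+04/0.86 = 2.36e+04 s = 0.2732 d.
First-order decay: C = 8.4·exp(−0.28·0.2732) = 8.4·0.9264 = 7.781 mg/L.

7.78 mg/L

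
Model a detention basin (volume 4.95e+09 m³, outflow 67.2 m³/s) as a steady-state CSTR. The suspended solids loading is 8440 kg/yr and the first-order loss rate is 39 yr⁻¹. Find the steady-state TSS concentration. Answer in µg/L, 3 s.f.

Outflow Q = 67.2 m³/s × 3.156e+07 s/yr = 2.121e+09 m³/yr.
Steady-state CSTR mass balance: W = Q·C + k·V·C, so C = W/(Q + kV).
Q + kV = 2.121e+09 + 39·4.95e+09 = 1.952e+11 m³/yr.
C = 8440/1.952e+11 = 4.324e-08 kg/m³ = 4.324e-05 mg/L = 0.04324 µg/L.

0.0432 µg/L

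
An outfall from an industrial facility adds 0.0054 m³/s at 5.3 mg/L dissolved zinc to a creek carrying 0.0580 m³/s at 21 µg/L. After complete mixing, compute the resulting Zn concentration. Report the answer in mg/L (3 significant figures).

0.471 mg/L

21 µg/L = 0.021 mg/L.
Flow-weighted mixing gives C = (0.0054·5.3 + 0.058·0.021) / (0.0054 + 0.058) = 0.02984/0.0634 = 0.4706 mg/L.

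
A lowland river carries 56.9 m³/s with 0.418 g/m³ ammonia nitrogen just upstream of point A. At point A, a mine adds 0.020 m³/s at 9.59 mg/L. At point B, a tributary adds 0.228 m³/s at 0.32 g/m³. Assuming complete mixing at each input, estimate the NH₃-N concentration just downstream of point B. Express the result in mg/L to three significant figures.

0.421 mg/L

After input A: C = (56.9·0.418 + 0.02·9.59) / 56.92 = 0.4212 mg/L.
After input B: C = (56.92·0.4212 + 0.228·0.32) / 57.15 = 0.4208 mg/L.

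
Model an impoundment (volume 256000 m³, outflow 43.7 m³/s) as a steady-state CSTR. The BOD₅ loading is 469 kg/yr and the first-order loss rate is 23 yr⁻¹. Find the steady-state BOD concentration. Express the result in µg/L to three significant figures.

Outflow Q = 43.7 m³/s × 3.156e+07 s/yr = 1.379e+09 m³/yr.
Steady-state CSTR mass balance: W = Q·C + k·V·C, so C = W/(Q + kV).
Q + kV = 1.379e+09 + 23·256000 = 1.385e+09 m³/yr.
C = 469/1.385e+09 = 3.386e-07 kg/m³ = 0.0003386 mg/L = 0.3386 µg/L.

0.339 µg/L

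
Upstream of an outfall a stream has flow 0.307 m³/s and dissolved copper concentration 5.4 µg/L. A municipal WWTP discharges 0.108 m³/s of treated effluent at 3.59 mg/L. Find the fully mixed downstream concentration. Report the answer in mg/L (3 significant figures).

5.4 µg/L = 0.0054 mg/L.
Conservation of mass across the mixing zone: C = (0.108·3.59 + 0.307·0.0054) / (0.108 + 0.307) = 0.3894/0.415 = 0.9383 mg/L.

0.938 mg/L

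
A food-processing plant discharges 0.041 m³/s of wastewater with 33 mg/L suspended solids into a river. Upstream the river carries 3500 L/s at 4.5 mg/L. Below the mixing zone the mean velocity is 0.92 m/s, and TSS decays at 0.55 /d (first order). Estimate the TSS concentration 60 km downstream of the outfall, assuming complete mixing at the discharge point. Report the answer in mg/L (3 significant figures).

3.19 mg/L

3500 L/s = 3.5 m³/s.
After complete mixing, C₀ = (0.041·33 + 3.5·4.5) / 3.541 = 4.83 mg/L.
Travel time t = 6e+04 m / 0.92 m/s = 6.522e+04 s = 0.7548 d.
C = 4.83·exp(−0.55·0.7548) = 4.83·0.6602 = 3.189 mg/L.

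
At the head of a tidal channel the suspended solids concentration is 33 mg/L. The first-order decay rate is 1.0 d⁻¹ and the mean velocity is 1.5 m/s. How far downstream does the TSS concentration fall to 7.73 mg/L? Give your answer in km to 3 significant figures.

From C = C₀·e^(−kt), t = ln(C₀/C)/k = ln(33/7.73)/1.0 = 1.451/1.0 = 1.451 d.
Distance = v·t = 1.5 m/s × 1.254e+05 s = 1.881e+05 m = 188.1 km.

188 km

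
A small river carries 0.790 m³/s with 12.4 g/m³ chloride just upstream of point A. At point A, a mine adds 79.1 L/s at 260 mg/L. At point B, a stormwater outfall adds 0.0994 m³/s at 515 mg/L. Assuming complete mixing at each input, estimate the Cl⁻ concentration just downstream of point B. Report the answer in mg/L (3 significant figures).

79.1 L/s = 0.0791 m³/s.
After input A: C = (0.79·12.4 + 0.0791·260) / 0.8691 = 34.93 mg/L.
After input B: C = (0.8691·34.93 + 0.0994·515) / 0.9685 = 84.21 mg/L.

84.2 mg/L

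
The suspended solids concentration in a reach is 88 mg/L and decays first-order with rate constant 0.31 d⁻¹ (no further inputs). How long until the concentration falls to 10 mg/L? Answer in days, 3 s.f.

t = ln(C₀/C)/k = ln(88/10)/0.31 = 2.175/0.31 = 7.015 d.

7.02 d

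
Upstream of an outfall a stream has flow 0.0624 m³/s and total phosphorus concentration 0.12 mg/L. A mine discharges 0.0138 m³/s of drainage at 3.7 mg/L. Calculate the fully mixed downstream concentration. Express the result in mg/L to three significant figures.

0.768 mg/L

Flow-weighted mixing gives C = (0.0138·3.7 + 0.0624·0.12) / (0.0138 + 0.0624) = 0.05855/0.0762 = 0.7683 mg/L.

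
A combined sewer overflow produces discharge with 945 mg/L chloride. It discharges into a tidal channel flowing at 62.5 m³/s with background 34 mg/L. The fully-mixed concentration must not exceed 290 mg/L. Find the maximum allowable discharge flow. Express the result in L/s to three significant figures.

Mass balance at complete mixing: C_std·(Q_w + Q_r) = Q_w·C_e + Q_r·C_b.
Rearranging, Q_w = Q_r·(C_std − C_b)/(C_e − C_std) = 62.5·(290 − 34) / (945 − 290) = 24.43 m³/s.
= 2.443e+04 L/s.

24400 L/s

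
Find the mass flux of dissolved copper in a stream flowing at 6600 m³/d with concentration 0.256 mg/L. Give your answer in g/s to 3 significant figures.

0.0196 g/s

6600 m³/d = 0.07639 m³/s.
Mass flux = Q·C = 0.07639 m³/s × 0.256 g/m³ = 0.01956 g/s.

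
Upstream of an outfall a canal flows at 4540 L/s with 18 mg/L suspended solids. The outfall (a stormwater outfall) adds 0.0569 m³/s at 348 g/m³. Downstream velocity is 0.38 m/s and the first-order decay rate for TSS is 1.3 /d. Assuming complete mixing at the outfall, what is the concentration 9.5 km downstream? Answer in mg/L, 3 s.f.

15.2 mg/L

4540 L/s = 4.54 m³/s.
After complete mixing, C₀ = (0.0569·348 + 4.54·18) / 4.597 = 22.08 mg/L.
Travel time t = 9500 m / 0.38 m/s = 2.5e+04 s = 0.2894 d.
C = 22.08·exp(−1.3·0.2894) = 22.08·0.6865 = 15.16 mg/L.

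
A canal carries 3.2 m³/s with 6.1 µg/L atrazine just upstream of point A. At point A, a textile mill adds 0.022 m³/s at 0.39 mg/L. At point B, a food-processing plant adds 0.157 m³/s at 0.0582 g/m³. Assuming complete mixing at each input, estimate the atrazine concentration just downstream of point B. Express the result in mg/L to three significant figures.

6.1 µg/L = 0.0061 mg/L.
After input A: C = (3.2·0.0061 + 0.022·0.39) / 3.222 = 0.008721 mg/L.
After input B: C = (3.222·0.008721 + 0.157·0.0582) / 3.379 = 0.01102 mg/L.

0.0110 mg/L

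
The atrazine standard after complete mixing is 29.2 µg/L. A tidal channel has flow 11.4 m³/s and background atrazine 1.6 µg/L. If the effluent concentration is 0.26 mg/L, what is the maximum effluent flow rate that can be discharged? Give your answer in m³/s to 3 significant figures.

1.36 m³/s

1.6 µg/L = 0.0016 mg/L.
29.2 µg/L = 0.0292 mg/L.
Mass balance at complete mixing: C_std·(Q_w + Q_r) = Q_w·C_e + Q_r·C_b.
Rearranging, Q_w = Q_r·(C_std − C_b)/(C_e − C_std) = 11.4·(0.0292 − 0.0016) / (0.26 − 0.0292) = 1.363 m³/s.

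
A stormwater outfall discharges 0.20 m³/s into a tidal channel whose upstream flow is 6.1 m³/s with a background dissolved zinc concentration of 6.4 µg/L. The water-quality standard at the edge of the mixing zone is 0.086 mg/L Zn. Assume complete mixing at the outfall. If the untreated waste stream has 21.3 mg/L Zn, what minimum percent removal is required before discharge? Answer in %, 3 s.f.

6.4 µg/L = 0.0064 mg/L.
Mass balance: 0.086·6.3 = 0.2·Cₑ + 6.1·0.0064.
Cₑ = (0.5418 − 0.03904) / 0.2 = 2.514 mg/L.
Required removal = 1 − 2.514/21.3 = 88.2 %.

88.2 %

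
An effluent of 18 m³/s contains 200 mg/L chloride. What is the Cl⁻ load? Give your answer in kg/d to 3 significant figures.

311000 kg/d

Mass flux = Q·C = 18 m³/s × 200 g/m³ = 3600 g/s.
= 3600 g/s × 86.4 = 3.11e+05 kg/d.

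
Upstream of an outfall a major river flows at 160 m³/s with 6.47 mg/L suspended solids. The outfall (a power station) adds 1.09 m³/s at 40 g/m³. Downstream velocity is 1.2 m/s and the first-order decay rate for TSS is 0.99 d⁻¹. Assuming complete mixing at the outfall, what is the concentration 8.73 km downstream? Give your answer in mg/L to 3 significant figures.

6.16 mg/L

After complete mixing, C₀ = (1.09·40 + 160·6.47) / 161.1 = 6.697 mg/L.
Travel time t = 8730 m / 1.2 m/s = 7275 s = 0.0842 d.
C = 6.697·exp(−0.99·0.0842) = 6.697·0.92 = 6.161 mg/L.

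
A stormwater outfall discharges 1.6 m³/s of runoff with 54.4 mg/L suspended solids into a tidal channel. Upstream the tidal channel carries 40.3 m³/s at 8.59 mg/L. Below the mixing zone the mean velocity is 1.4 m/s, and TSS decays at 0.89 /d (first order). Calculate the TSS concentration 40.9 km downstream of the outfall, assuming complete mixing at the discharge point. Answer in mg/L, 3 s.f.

7.65 mg/L

After complete mixing, C₀ = (1.6·54.4 + 40.3·8.59) / 41.9 = 10.34 mg/L.
Travel time t = 4.09e+04 m / 1.4 m/s = 2.921e+04 s = 0.3381 d.
C = 10.34·exp(−0.89·0.3381) = 10.34·0.7401 = 7.652 mg/L.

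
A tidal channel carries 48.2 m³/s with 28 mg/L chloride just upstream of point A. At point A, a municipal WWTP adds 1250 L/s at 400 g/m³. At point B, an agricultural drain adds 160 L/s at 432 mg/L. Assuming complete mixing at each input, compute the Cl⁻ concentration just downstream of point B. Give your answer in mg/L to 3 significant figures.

1250 L/s = 1.25 m³/s.
After input A: C = (48.2·28 + 1.25·400) / 49.45 = 37.4 mg/L.
160 L/s = 0.16 m³/s.
After input B: C = (49.45·37.4 + 0.16·432) / 49.61 = 38.68 mg/L.

38.7 mg/L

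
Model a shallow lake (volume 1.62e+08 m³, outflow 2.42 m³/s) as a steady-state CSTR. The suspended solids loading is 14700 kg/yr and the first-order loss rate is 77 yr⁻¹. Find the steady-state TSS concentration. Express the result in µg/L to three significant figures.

Outflow Q = 2.42 m³/s × 3.156e+07 s/yr = 7.637e+07 m³/yr.
Steady-state CSTR mass balance: W = Q·C + k·V·C, so C = W/(Q + kV).
Q + kV = 7.637e+07 + 77·1.62e+08 = 1.255e+10 m³/yr.
C = 14700/1.255e+10 = 1.171e-06 kg/m³ = 0.001171 mg/L = 1.171 µg/L.

1.17 µg/L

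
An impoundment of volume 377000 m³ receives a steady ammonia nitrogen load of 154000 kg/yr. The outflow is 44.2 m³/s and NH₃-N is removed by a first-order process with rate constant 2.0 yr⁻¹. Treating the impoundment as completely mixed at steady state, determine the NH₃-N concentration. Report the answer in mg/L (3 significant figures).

0.110 mg/L

Outflow Q = 44.2 m³/s × 3.156e+07 s/yr = 1.395e+09 m³/yr.
Steady-state CSTR mass balance: W = Q·C + k·V·C, so C = W/(Q + kV).
Q + kV = 1.395e+09 + 2.0·377000 = 1.396e+09 m³/yr.
C = 154000/1.396e+09 = 0.0001103 kg/m³ = 0.1103 mg/L.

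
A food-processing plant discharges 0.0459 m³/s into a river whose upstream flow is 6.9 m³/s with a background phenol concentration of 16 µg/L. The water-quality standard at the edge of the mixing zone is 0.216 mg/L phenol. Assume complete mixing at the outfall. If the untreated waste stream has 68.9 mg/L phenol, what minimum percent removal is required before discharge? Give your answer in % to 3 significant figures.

16 µg/L = 0.016 mg/L.
Mass balance: 0.216·6.946 = 0.0459·Cₑ + 6.9·0.016.
Cₑ = (1.5 − 0.1104) / 0.0459 = 30.28 mg/L.
Required removal = 1 − 30.28/68.9 = 56.05 %.

56.1 %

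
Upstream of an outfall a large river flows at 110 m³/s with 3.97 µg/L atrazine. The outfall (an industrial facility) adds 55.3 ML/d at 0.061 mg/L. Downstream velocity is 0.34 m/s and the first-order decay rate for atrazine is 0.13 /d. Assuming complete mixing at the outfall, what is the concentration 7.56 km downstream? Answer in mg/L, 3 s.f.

55.3 ML/d = 0.64 m³/s.
3.97 µg/L = 0.00397 mg/L.
After complete mixing, C₀ = (0.64·0.061 + 110·0.00397) / 110.6 = 0.0043 mg/L.
Travel time t = 7560 m / 0.34 m/s = 2.224e+04 s = 0.2574 d.
C = 0.0043·exp(−0.13·0.2574) = 0.0043·0.9671 = 0.004158 mg/L.

0.00416 mg/L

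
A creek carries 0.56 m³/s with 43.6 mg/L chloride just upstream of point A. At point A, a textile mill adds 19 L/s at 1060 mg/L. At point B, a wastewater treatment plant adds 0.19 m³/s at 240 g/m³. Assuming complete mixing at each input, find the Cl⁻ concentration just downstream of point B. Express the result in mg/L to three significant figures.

19 L/s = 0.019 m³/s.
After input A: C = (0.56·43.6 + 0.019·1060) / 0.579 = 76.95 mg/L.
After input B: C = (0.579·76.95 + 0.19·240) / 0.769 = 117.2 mg/L.

117 mg/L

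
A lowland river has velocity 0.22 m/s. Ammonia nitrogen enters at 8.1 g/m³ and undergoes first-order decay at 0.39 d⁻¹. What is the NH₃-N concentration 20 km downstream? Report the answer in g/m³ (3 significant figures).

5.37 g/m³

Travel time t = 20 km / 0.22 m/s = 2e+04/0.22 = 9.091e+04 s = 1.052 d.
First-order decay: C = 8.1·exp(−0.39·1.052) = 8.1·0.6634 = 5.374 g/m³.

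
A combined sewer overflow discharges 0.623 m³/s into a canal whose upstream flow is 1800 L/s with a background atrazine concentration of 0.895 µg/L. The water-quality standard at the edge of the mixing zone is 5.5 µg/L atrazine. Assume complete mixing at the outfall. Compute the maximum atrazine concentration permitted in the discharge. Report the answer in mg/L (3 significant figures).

0.0188 mg/L

1800 L/s = 1.8 m³/s.
0.895 µg/L = 0.000895 mg/L.
5.5 µg/L = 0.0055 mg/L.
Mass balance: 0.0055·2.423 = 0.623·Cₑ + 1.8·0.000895.
Cₑ = (0.01333 − 0.001611) / 0.623 = 0.0188 mg/L.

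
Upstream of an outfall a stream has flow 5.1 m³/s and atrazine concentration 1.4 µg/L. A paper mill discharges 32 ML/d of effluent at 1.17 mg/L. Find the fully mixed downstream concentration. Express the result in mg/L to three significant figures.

32 ML/d = 0.3704 m³/s.
1.4 µg/L = 0.0014 mg/L.
Flow-weighted mixing gives C = (0.3704·1.17 + 5.1·0.0014) / (0.3704 + 5.1) = 0.4405/5.47 = 0.08052 mg/L.

0.0805 mg/L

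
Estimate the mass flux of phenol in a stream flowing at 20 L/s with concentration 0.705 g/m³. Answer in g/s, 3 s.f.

0.0141 g/s

20 L/s = 0.02 m³/s.
Mass flux = Q·C = 0.02 m³/s × 0.705 g/m³ = 0.0141 g/s.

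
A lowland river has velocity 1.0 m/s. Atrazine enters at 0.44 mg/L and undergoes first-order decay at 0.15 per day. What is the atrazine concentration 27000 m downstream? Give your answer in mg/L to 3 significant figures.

Travel time t = 27000 m / 1.0 m/s = 2.7e+04/1.0 = 2.7e+04 s = 0.3125 d.
First-order decay: C = 0.44·exp(−0.15·0.3125) = 0.44·0.9542 = 0.4199 mg/L.

0.420 mg/L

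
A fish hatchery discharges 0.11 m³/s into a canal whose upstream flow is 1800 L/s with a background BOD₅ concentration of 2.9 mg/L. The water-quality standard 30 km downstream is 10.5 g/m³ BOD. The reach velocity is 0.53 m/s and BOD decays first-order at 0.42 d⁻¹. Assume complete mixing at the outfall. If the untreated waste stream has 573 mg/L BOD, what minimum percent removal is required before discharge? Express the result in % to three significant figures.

1800 L/s = 1.8 m³/s.
Travel time to the compliance point: t = 3e+04/0.53 = 5.66e+04 s = 0.6551 d; decay factor exp(−0.42·0.6551) = 0.7595.
So the concentration just after mixing may be at most 10.5/0.7595 = 13.83 mg/L.
Mass balance: 13.83·1.91 = 0.11·Cₑ + 1.8·2.9.
Cₑ = (26.41 − 5.22) / 0.11 = 192.6 mg/L.
Required removal = 1 − 192.6/573 = 66.39 %.

66.4 %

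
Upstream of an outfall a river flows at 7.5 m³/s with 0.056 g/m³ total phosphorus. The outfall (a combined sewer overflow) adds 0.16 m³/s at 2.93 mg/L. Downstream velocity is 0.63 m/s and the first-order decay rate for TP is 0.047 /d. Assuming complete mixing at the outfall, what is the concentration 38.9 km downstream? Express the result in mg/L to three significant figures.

After complete mixing, C₀ = (0.16·2.93 + 7.5·0.056) / 7.66 = 0.116 mg/L.
Travel time t = 3.89e+04 m / 0.63 m/s = 6.175e+04 s = 0.7147 d.
C = 0.116·exp(−0.047·0.7147) = 0.116·0.967 = 0.1122 mg/L.

0.112 mg/L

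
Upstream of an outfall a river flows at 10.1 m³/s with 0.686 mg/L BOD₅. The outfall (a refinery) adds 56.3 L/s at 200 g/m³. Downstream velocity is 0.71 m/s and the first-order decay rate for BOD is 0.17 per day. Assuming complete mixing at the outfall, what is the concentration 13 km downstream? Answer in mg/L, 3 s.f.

56.3 L/s = 0.0563 m³/s.
After complete mixing, C₀ = (0.0563·200 + 10.1·0.686) / 10.16 = 1.791 mg/L.
Travel time t = 1.3e+04 m / 0.71 m/s = 1.831e+04 s = 0.2119 d.
C = 1.791·exp(−0.17·0.2119) = 1.791·0.9646 = 1.727 mg/L.

1.73 mg/L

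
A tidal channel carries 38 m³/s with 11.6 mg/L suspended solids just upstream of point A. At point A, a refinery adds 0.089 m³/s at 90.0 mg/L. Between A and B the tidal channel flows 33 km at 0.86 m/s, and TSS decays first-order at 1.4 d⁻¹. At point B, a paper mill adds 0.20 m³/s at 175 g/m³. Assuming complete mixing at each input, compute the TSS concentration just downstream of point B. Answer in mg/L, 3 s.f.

After input A: C = (38·11.6 + 0.089·90) / 38.09 = 11.78 mg/L.
Over the 33 km reach to input B (t = 3.837e+04 s = 0.4441 d), decay gives C = 11.78·exp(−1.4·0.4441) = 6.327 mg/L.
After input B: C = (38.09·6.327 + 0.2·175) / 38.29 = 7.209 mg/L.

7.21 mg/L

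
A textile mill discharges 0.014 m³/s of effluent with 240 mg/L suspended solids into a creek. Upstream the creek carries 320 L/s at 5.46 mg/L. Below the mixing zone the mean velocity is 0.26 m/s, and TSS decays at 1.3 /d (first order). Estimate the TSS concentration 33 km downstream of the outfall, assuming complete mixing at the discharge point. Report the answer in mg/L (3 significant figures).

2.26 mg/L

320 L/s = 0.32 m³/s.
After complete mixing, C₀ = (0.014·240 + 0.32·5.46) / 0.334 = 15.29 mg/L.
Travel time t = 3.3e+04 m / 0.26 m/s = 1.269e+05 s = 1.469 d.
C = 15.29·exp(−1.3·1.469) = 15.29·0.1481 = 2.265 mg/L.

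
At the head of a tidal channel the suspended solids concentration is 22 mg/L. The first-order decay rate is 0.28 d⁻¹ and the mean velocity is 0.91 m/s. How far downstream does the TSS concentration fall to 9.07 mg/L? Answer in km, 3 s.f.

249 km

From C = C₀·e^(−kt), t = ln(C₀/C)/k = ln(22/9.07)/0.28 = 0.8861/0.28 = 3.165 d.
Distance = v·t = 0.91 m/s × 2.734e+05 s = 2.488e+05 m = 248.8 km.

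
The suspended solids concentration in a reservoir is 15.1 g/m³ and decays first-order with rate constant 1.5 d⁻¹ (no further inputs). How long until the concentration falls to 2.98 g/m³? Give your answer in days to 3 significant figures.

t = ln(C₀/C)/k = ln(15.1/2.98)/1.5 = 1.623/1.5 = 1.082 d.

1.08 d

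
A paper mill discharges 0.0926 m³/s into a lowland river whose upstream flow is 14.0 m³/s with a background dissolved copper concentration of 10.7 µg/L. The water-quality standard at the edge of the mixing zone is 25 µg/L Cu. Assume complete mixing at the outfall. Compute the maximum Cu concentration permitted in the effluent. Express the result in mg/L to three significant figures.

10.7 µg/L = 0.0107 mg/L.
25 µg/L = 0.025 mg/L.
Mass balance: 0.025·14.09 = 0.0926·Cₑ + 14·0.0107.
Cₑ = (0.3523 − 0.1498) / 0.0926 = 2.187 mg/L.

2.19 mg/L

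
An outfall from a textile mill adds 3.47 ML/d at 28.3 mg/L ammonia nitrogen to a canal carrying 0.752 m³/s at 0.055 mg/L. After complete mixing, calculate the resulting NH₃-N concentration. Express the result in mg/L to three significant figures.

3.47 ML/d = 0.04016 m³/s.
By mass balance at complete mixing, C = (0.04016·28.3 + 0.752·0.055) / (0.04016 + 0.752) = 1.178/0.7922 = 1.487 mg/L.

1.49 mg/L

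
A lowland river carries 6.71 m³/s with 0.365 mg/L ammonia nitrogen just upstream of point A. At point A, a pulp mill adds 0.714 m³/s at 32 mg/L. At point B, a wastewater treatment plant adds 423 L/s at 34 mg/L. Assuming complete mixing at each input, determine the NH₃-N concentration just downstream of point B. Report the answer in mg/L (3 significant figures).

After input A: C = (6.71·0.365 + 0.714·32) / 7.424 = 3.407 mg/L.
423 L/s = 0.423 m³/s.
After input B: C = (7.424·3.407 + 0.423·34) / 7.847 = 5.057 mg/L.

5.06 mg/L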